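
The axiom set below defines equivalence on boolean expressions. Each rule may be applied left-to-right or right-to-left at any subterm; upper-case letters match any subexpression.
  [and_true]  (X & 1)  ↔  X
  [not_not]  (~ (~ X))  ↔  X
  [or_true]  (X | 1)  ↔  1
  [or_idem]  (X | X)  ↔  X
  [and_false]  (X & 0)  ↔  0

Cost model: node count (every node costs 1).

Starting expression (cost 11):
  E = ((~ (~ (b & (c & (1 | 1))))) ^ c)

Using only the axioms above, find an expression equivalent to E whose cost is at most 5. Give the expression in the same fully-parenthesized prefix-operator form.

1. [not_not →] (~ (~ (b & (c & (1 | 1)))))  →  (b & (c & (1 | 1)));  E = ((b & (c & (1 | 1))) ^ c)
2. [or_idem →] (1 | 1)  →  1;  E = ((b & (c & 1)) ^ c)
3. [and_true →] (c & 1)  →  c;  cost 5 ≤ 5, done

((b & c) ^ c)   [cost 5]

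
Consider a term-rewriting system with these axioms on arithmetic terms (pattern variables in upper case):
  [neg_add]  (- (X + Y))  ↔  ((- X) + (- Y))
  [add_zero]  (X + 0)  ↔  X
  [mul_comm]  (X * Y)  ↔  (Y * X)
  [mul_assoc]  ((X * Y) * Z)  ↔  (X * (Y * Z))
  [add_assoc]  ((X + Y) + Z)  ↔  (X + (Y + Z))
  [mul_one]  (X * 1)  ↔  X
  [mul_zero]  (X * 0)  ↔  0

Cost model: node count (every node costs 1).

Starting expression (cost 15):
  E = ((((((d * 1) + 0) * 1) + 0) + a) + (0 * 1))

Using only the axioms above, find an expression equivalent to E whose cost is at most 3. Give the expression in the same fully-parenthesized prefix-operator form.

(d + a)   [cost 3]

step 1: mul_one (→) rewrites (d * 1) into d, now (((((d + 0) * 1) + 0) + a) + (0 * 1))
step 2: mul_one (→) rewrites ((d + 0) * 1) into (d + 0), now ((((d + 0) + 0) + a) + (0 * 1))
step 3: mul_one (→) rewrites (0 * 1) into 0, now ((((d + 0) + 0) + a) + 0)
step 4: add_zero (→) rewrites ((d + 0) + 0) into (d + 0), now (((d + 0) + a) + 0)
step 5: add_zero (→) rewrites (((d + 0) + a) + 0) into ((d + 0) + a)
step 6: add_zero (→) rewrites (d + 0) into d, reaching cost 3 (bound 3)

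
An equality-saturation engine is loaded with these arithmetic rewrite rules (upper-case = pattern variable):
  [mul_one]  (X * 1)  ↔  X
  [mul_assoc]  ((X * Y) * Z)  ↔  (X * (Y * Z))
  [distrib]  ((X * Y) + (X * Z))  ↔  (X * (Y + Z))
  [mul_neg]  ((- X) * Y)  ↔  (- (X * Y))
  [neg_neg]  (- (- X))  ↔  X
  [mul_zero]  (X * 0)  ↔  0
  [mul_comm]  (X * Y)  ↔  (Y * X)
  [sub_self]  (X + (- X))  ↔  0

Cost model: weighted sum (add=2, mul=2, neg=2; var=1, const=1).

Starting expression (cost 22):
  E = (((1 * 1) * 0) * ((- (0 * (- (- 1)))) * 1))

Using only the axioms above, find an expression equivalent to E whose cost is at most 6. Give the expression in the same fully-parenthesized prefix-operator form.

(0 * (- 0))   [cost 6]

(1) (- (- 1))  =[neg_neg →]=  1    ⊢ (((1 * 1) * 0) * ((- (0 * 1)) * 1))
(2) (0 * 1)  =[mul_one →]=  0    ⊢ (((1 * 1) * 0) * ((- 0) * 1))
(3) ((1 * 1) * 0)  =[mul_comm →]=  (0 * (1 * 1))    ⊢ ((0 * (1 * 1)) * ((- 0) * 1))
(4) (1 * 1)  =[mul_one →]=  1    ⊢ ((0 * 1) * ((- 0) * 1))
(5) ((- 0) * 1)  =[mul_one →]=  (- 0)    ⊢ ((0 * 1) * (- 0))
(6) (0 * 1)  =[mul_one →]=  0    ⊢ cost 6, within 6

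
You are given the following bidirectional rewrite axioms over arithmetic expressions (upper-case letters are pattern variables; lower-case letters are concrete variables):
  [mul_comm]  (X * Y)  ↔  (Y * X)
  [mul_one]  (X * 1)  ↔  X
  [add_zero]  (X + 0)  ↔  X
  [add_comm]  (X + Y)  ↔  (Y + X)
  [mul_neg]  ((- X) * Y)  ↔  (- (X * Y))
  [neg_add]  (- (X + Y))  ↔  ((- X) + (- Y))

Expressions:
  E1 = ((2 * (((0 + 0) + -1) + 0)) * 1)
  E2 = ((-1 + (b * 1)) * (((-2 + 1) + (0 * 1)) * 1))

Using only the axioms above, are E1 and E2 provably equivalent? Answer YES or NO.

NO

The axioms are sound identities: if E1 ↔* E2 then E1 and E2 evaluate identically under any assignment.
Under b=0: E1 evaluates to -2, E2 to 1. Distinct ⇒ no rewrite sequence connects them.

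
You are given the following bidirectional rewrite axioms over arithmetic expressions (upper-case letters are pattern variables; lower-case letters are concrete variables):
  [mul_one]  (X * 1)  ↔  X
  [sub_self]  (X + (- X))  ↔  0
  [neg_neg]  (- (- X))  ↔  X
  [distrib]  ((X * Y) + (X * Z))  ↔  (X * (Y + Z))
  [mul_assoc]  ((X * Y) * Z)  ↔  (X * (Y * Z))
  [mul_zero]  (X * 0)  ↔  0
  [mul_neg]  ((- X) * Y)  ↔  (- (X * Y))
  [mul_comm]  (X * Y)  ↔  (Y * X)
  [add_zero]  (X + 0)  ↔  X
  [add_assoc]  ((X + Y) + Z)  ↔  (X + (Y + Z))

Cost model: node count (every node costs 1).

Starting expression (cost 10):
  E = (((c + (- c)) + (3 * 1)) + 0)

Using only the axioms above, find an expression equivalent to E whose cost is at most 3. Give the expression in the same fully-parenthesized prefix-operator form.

(0 + 3)   [cost 3]

1. [mul_one →] (3 * 1)  →  3;  E = (((c + (- c)) + 3) + 0)
2. [add_zero →] (((c + (- c)) + 3) + 0)  →  ((c + (- c)) + 3)
3. [sub_self →] (c + (- c))  →  0;  cost 3 ≤ 3, done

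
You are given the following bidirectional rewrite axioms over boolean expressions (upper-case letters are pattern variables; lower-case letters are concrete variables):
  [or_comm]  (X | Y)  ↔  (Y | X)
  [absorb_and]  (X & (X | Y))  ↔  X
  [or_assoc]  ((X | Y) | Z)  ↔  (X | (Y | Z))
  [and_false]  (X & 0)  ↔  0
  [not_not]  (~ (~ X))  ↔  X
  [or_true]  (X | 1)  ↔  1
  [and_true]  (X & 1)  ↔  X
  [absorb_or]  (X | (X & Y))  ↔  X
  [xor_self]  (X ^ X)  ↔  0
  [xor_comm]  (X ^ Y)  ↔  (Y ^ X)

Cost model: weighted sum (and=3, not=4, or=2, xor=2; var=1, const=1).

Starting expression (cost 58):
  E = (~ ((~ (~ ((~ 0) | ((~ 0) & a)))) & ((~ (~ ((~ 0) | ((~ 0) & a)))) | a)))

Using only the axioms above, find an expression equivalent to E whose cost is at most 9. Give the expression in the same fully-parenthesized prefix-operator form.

(~ (~ 0))   [cost 9]

(1) ((~ (~ ((~ 0) | ((~ 0) & a)))) & ((~ (~ ((~ 0) | ((~ 0) & a)))) | a))  =[absorb_and →]=  (~ (~ ((~ 0) | ((~ 0) & a))))    ⊢ (~ (~ (~ ((~ 0) | ((~ 0) & a)))))
(2) ((~ 0) | ((~ 0) & a))  =[absorb_or →]=  (~ 0)    ⊢ (~ (~ (~ (~ 0))))
(3) (~ (~ (~ 0)))  =[not_not →]=  (~ 0)    ⊢ cost 9, within 9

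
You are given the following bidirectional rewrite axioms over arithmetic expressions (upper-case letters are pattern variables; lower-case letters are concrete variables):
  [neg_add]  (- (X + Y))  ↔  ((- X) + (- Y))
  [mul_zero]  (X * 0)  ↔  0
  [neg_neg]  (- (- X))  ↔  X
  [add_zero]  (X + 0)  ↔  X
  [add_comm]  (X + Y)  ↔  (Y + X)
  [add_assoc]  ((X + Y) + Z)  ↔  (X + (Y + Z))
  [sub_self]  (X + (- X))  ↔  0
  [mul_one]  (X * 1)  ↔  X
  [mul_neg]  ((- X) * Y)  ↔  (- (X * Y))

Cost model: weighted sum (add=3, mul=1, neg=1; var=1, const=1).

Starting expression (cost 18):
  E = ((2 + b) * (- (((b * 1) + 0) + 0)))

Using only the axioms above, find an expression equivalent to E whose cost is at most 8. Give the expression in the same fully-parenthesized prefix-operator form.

((2 + b) * (- b))   [cost 8]

step 1: mul_one (→) rewrites (b * 1) into b, now ((2 + b) * (- ((b + 0) + 0)))
step 2: add_zero (→) rewrites (b + 0) into b, now ((2 + b) * (- (b + 0)))
step 3: add_zero (→) rewrites (b + 0) into b, reaching cost 8 (bound 8)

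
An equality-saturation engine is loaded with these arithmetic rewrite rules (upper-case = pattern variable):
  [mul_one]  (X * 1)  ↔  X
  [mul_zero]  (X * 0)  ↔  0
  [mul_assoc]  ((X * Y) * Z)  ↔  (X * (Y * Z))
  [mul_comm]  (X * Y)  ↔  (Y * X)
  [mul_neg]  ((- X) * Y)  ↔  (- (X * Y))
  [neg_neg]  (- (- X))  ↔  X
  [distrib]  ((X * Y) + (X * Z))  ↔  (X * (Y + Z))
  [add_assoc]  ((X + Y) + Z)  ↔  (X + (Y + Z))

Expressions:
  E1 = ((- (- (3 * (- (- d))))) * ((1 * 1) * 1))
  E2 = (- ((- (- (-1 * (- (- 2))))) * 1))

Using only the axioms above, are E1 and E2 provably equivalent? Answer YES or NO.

NO

Every axiom is a valid identity, so a rewrite proof would force E1 and E2 to agree under every assignment.
At d=0: E1 = 0 but E2 = 2; they differ, so no derivation exists.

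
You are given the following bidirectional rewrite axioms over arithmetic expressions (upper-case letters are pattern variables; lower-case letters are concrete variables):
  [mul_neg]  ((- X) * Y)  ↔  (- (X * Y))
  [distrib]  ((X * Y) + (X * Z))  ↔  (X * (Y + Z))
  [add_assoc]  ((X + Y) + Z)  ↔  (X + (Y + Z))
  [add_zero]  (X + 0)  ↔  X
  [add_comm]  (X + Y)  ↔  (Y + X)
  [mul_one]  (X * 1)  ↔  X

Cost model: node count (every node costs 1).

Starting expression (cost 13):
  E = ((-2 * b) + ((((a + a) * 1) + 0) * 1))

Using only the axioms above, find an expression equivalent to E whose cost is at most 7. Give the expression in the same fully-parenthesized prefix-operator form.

(1) ((a + a) * 1)  =[mul_one →]=  (a + a)    ⊢ ((-2 * b) + (((a + a) + 0) * 1))
(2) (((a + a) + 0) * 1)  =[mul_one →]=  ((a + a) + 0)    ⊢ ((-2 * b) + ((a + a) + 0))
(3) ((-2 * b) + ((a + a) + 0))  =[add_comm →]=  (((a + a) + 0) + (-2 * b))
(4) ((a + a) + 0)  =[add_zero →]=  (a + a)    ⊢ cost 7, within 7

((a + a) + (-2 * b))   [cost 7]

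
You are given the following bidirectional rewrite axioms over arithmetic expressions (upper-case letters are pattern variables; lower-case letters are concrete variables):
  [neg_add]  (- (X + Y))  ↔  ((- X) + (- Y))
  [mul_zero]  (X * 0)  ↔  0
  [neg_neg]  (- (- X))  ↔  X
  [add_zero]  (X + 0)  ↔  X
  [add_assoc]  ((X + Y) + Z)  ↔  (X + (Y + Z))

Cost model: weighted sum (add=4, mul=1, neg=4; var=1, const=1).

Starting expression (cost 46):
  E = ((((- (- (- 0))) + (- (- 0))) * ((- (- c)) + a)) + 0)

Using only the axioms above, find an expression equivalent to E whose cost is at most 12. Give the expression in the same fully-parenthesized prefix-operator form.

((- 0) * (c + a))   [cost 12]

(1) (- (- (- 0)))  =[neg_neg →]=  (- 0)    ⊢ ((((- 0) + (- (- 0))) * ((- (- c)) + a)) + 0)
(2) (- (- c))  =[neg_neg →]=  c    ⊢ ((((- 0) + (- (- 0))) * (c + a)) + 0)
(3) (- (- 0))  =[neg_neg →]=  0    ⊢ ((((- 0) + 0) * (c + a)) + 0)
(4) ((- 0) + 0)  =[add_zero →]=  (- 0)    ⊢ (((- 0) * (c + a)) + 0)
(5) (((- 0) * (c + a)) + 0)  =[add_zero →]=  ((- 0) * (c + a))    ⊢ cost 12, within 12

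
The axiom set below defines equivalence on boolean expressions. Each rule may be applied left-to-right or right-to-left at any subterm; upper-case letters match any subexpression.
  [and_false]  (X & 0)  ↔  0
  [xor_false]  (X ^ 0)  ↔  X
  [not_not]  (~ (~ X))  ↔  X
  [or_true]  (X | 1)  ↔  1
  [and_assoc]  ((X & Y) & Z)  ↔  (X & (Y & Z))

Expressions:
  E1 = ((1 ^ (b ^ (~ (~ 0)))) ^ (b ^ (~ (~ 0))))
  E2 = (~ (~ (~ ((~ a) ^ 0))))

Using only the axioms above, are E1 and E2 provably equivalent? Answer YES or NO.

NO

The axioms are sound identities: if E1 ↔* E2 then E1 and E2 evaluate identically under any assignment.
Under a=0, b=0: E1 evaluates to 1, E2 to 0. Distinct ⇒ no rewrite sequence connects them.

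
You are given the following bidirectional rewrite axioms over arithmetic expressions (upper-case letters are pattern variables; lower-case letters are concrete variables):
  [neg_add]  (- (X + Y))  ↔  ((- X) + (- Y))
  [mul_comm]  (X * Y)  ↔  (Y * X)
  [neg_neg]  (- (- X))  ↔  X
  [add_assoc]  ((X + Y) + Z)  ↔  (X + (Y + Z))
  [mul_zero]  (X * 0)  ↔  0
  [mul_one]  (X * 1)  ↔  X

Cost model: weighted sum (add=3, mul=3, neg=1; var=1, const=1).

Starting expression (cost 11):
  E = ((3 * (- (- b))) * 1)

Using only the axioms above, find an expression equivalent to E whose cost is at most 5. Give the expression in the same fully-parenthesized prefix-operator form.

(3 * b)   [cost 5]

(1) (- (- b))  =[neg_neg →]=  b    ⊢ ((3 * b) * 1)
(2) ((3 * b) * 1)  =[mul_one →]=  (3 * b)    ⊢ cost 5, within 5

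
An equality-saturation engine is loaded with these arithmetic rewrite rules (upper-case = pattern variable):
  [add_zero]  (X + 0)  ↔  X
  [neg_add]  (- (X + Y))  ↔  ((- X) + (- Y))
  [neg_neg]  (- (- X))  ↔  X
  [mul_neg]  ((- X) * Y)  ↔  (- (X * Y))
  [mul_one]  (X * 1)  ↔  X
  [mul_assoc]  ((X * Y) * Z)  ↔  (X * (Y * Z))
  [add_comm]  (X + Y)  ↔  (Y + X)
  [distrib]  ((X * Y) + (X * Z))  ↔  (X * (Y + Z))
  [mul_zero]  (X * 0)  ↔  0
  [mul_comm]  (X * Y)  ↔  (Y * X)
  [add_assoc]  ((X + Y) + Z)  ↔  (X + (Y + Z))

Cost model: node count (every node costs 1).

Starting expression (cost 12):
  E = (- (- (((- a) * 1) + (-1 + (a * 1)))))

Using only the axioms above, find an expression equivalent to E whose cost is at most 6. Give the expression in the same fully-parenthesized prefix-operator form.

1. [mul_one →] ((- a) * 1)  →  (- a);  E = (- (- ((- a) + (-1 + (a * 1)))))
2. [neg_neg →] (- (- ((- a) + (-1 + (a * 1)))))  →  ((- a) + (-1 + (a * 1)))
3. [mul_one →] (a * 1)  →  a;  cost 6 ≤ 6, done

((- a) + (-1 + a))   [cost 6]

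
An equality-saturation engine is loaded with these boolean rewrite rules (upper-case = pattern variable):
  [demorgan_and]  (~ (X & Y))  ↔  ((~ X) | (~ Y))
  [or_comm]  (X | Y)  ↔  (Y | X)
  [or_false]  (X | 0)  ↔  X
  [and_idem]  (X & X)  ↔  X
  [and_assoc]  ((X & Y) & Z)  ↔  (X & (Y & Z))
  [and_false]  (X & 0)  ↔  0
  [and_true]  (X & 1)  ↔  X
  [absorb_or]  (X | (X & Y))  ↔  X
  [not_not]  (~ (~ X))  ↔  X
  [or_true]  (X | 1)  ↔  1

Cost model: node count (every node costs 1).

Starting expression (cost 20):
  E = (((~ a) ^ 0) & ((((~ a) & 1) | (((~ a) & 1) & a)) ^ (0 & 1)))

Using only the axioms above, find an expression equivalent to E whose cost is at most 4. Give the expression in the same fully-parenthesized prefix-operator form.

((~ a) ^ 0)   [cost 4]

1. [absorb_or →] (((~ a) & 1) | (((~ a) & 1) & a))  →  ((~ a) & 1);  E = (((~ a) ^ 0) & (((~ a) & 1) ^ (0 & 1)))
2. [and_true →] (0 & 1)  →  0;  E = (((~ a) ^ 0) & (((~ a) & 1) ^ 0))
3. [and_true →] ((~ a) & 1)  →  (~ a);  E = (((~ a) ^ 0) & ((~ a) ^ 0))
4. [and_idem →] (((~ a) ^ 0) & ((~ a) ^ 0))  →  ((~ a) ^ 0);  cost 4 ≤ 4, done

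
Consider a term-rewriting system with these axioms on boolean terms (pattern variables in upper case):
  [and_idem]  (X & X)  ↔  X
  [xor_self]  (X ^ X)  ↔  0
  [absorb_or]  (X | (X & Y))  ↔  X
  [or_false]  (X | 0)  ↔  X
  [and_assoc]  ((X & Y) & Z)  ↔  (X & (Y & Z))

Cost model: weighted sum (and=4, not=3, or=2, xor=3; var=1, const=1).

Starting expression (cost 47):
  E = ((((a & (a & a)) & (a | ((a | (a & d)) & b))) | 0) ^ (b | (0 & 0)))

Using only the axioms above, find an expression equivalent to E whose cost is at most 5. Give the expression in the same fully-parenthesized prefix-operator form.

(a ^ b)   [cost 5]

1. [absorb_or →] (a | (a & d))  →  a;  E = ((((a & (a & a)) & (a | (a & b))) | 0) ^ (b | (0 & 0)))
2. [and_idem →] (0 & 0)  →  0;  E = ((((a & (a & a)) & (a | (a & b))) | 0) ^ (b | 0))
3. [or_false →] (b | 0)  →  b;  E = ((((a & (a & a)) & (a | (a & b))) | 0) ^ b)
4. [or_false →] (((a & (a & a)) & (a | (a & b))) | 0)  →  ((a & (a & a)) & (a | (a & b)));  E = (((a & (a & a)) & (a | (a & b))) ^ b)
5. [and_idem →] (a & a)  →  a;  E = (((a & a) & (a | (a & b))) ^ b)
6. [absorb_or →] (a | (a & b))  →  a;  E = (((a & a) & a) ^ b)
7. [and_idem →] (a & a)  →  a;  E = ((a & a) ^ b)
8. [and_idem →] (a & a)  →  a;  cost 5 ≤ 5, done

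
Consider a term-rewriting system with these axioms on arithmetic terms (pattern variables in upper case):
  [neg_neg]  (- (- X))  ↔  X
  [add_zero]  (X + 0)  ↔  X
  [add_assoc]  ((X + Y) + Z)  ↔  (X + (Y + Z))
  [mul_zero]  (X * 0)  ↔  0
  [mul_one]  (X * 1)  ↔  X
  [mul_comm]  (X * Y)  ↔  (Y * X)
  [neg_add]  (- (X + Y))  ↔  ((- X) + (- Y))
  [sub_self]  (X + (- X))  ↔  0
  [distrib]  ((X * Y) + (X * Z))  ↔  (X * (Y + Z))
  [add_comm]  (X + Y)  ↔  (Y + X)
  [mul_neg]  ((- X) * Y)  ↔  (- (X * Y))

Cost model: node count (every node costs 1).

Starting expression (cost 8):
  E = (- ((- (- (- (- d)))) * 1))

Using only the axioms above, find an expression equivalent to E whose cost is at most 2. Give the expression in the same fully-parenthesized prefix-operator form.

1. [mul_one →] ((- (- (- (- d)))) * 1)  →  (- (- (- (- d))));  E = (- (- (- (- (- d)))))
2. [neg_neg →] (- (- (- d)))  →  (- d);  E = (- (- (- d)))
3. [neg_neg →] (- (- (- d)))  →  (- d);  cost 2 ≤ 2, done

(- d)   [cost 2]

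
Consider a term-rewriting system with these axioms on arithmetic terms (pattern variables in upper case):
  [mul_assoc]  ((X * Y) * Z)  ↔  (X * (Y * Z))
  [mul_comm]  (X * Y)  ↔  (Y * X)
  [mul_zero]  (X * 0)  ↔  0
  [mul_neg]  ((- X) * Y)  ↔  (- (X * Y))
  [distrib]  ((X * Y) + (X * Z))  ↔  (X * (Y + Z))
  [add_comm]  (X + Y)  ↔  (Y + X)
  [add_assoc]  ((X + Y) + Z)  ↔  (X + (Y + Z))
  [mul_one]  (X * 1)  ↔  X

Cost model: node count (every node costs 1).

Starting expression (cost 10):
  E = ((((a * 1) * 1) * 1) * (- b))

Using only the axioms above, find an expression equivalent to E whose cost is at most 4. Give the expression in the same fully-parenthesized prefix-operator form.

(1) ((a * 1) * 1)  =[mul_one →]=  (a * 1)    ⊢ (((a * 1) * 1) * (- b))
(2) (a * 1)  =[mul_one →]=  a    ⊢ ((a * 1) * (- b))
(3) (a * 1)  =[mul_one →]=  a    ⊢ cost 4, within 4

(a * (- b))   [cost 4]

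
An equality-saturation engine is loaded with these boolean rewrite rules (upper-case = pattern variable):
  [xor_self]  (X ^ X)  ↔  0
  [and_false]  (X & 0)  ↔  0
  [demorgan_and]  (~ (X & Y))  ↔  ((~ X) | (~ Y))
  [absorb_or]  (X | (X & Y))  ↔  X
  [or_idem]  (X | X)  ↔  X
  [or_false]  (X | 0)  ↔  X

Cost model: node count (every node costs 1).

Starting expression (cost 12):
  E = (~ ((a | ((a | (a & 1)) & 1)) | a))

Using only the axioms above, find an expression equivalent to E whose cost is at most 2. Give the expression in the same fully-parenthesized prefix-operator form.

step 1: absorb_or (→) rewrites (a | (a & 1)) into a, now (~ ((a | (a & 1)) | a))
step 2: absorb_or (→) rewrites (a | (a & 1)) into a, now (~ (a | a))
step 3: or_idem (→) rewrites (a | a) into a, reaching cost 2 (bound 2)

(~ a)   [cost 2]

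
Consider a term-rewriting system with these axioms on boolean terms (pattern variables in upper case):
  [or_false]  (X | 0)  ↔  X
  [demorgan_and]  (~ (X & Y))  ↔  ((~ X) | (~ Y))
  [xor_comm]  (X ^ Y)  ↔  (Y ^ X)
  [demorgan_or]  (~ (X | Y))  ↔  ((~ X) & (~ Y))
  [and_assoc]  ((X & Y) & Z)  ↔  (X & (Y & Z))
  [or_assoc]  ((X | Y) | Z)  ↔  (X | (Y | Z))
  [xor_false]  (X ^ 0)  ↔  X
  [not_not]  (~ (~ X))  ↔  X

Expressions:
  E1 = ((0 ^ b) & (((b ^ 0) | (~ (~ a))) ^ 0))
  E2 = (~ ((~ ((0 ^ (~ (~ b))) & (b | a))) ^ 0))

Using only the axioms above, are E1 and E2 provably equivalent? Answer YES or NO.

step 1: not_not (→) rewrites (~ (~ a)) into a, now ((0 ^ b) & (((b ^ 0) | a) ^ 0))
step 2: xor_false (→) rewrites (((b ^ 0) | a) ^ 0) into ((b ^ 0) | a), now ((0 ^ b) & ((b ^ 0) | a))
step 3: xor_false (→) rewrites (b ^ 0) into b, now ((0 ^ b) & (b | a))
step 4: not_not (←) rewrites ((0 ^ b) & (b | a)) into (~ (~ ((0 ^ b) & (b | a))))
step 5: not_not (←) rewrites b into (~ (~ b)), now (~ (~ ((0 ^ (~ (~ b))) & (b | a))))
step 6: xor_false (←) rewrites (~ ((0 ^ (~ (~ b))) & (b | a))) into ((~ ((0 ^ (~ (~ b))) & (b | a))) ^ 0), which is E2

YES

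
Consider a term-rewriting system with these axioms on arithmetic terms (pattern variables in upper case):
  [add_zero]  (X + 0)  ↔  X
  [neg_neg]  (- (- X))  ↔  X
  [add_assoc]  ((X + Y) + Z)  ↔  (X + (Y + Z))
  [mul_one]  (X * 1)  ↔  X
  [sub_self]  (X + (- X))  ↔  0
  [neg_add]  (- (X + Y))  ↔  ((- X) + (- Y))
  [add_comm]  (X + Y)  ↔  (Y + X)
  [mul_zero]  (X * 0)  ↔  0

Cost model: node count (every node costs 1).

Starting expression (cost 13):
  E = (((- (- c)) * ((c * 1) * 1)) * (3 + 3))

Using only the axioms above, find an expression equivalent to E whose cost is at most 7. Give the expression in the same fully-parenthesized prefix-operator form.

((c * c) * (3 + 3))   [cost 7]

1. [mul_one →] ((c * 1) * 1)  →  (c * 1);  E = (((- (- c)) * (c * 1)) * (3 + 3))
2. [mul_one →] (c * 1)  →  c;  E = (((- (- c)) * c) * (3 + 3))
3. [neg_neg →] (- (- c))  →  c;  cost 7 ≤ 7, done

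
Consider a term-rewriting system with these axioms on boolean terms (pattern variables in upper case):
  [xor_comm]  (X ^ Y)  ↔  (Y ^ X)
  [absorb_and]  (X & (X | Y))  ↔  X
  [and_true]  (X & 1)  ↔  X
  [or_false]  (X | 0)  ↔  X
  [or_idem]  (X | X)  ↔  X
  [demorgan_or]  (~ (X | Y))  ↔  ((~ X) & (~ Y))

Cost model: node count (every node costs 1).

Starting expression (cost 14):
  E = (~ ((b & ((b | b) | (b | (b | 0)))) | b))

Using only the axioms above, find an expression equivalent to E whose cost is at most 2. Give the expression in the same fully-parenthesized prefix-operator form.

1. [or_false →] (b | 0)  →  b;  E = (~ ((b & ((b | b) | (b | b))) | b))
2. [or_idem →] ((b | b) | (b | b))  →  (b | b);  E = (~ ((b & (b | b)) | b))
3. [absorb_and →] (b & (b | b))  →  b;  E = (~ (b | b))
4. [or_idem →] (b | b)  →  b;  cost 2 ≤ 2, done

(~ b)   [cost 2]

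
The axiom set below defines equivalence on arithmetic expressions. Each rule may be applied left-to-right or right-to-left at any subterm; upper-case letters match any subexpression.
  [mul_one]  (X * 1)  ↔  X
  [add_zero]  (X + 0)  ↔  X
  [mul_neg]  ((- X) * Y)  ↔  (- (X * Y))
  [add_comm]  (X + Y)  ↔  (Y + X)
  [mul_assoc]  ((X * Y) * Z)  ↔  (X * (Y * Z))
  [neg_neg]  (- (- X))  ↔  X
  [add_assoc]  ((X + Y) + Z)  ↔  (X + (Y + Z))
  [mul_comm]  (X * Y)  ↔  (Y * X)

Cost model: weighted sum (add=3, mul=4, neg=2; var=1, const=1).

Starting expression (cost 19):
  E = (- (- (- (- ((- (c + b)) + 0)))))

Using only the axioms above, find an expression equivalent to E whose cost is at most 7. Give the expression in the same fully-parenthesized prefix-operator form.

(- (c + b))   [cost 7]

step 1: add_zero (→) rewrites ((- (c + b)) + 0) into (- (c + b)), now (- (- (- (- (- (c + b))))))
step 2: neg_neg (→) rewrites (- (- (- (- (- (c + b)))))) into (- (- (- (c + b))))
step 3: neg_neg (→) rewrites (- (- (- (c + b)))) into (- (c + b)), reaching cost 7 (bound 7)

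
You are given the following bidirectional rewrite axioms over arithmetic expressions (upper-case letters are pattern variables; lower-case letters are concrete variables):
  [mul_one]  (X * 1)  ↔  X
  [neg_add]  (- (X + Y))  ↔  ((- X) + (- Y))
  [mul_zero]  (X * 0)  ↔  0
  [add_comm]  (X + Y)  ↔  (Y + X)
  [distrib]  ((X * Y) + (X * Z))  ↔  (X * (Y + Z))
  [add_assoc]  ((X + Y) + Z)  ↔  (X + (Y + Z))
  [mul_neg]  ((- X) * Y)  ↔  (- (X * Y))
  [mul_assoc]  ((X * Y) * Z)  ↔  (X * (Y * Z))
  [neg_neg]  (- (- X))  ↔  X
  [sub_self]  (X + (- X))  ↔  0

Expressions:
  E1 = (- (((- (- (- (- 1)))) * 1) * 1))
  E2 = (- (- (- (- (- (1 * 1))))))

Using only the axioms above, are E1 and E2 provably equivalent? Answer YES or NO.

YES

step 1: neg_neg (→) rewrites (- (- (- (- 1)))) into (- (- 1)), now (- (((- (- 1)) * 1) * 1))
step 2: mul_one (→) rewrites ((- (- 1)) * 1) into (- (- 1)), now (- ((- (- 1)) * 1))
step 3: mul_one (→) rewrites ((- (- 1)) * 1) into (- (- 1)), now (- (- (- 1)))
step 4: mul_one (←) rewrites 1 into (1 * 1), now (- (- (- (1 * 1))))
step 5: neg_neg (←) rewrites (1 * 1) into (- (- (1 * 1))), which is E2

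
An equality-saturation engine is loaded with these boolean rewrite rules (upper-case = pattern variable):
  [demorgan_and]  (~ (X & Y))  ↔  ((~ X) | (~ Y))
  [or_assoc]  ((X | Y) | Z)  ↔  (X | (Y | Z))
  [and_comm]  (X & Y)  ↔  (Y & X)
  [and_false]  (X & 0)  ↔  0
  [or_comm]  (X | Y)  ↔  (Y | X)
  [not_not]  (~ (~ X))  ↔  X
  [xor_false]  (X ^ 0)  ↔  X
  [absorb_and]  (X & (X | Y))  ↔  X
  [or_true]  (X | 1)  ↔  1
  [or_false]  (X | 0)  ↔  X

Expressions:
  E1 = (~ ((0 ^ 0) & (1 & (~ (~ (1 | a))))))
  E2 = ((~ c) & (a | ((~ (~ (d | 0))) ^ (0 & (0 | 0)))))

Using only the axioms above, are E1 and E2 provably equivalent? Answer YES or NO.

The axioms are sound identities: if E1 ↔* E2 then E1 and E2 evaluate identically under any assignment.
Under a=0, c=0, d=0: E1 evaluates to 1, E2 to 0. Distinct ⇒ no rewrite sequence connects them.

NO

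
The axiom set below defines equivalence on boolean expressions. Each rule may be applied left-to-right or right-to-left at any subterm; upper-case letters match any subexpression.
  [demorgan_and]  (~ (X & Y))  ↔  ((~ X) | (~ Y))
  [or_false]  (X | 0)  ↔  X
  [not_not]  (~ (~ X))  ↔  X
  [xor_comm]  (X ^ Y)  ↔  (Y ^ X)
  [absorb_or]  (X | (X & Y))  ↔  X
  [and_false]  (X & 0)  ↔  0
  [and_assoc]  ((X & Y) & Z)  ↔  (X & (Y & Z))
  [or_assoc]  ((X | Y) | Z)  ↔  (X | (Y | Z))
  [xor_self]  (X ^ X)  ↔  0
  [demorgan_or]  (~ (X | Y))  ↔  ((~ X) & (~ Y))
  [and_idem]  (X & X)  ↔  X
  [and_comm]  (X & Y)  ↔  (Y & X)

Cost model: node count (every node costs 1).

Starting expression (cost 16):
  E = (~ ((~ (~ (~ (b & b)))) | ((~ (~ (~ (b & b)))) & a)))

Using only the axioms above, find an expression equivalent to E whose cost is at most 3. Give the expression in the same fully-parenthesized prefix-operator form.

(~ (~ b))   [cost 3]

1. [absorb_or →] ((~ (~ (~ (b & b)))) | ((~ (~ (~ (b & b)))) & a))  →  (~ (~ (~ (b & b))));  E = (~ (~ (~ (~ (b & b)))))
2. [and_idem →] (b & b)  →  b;  E = (~ (~ (~ (~ b))))
3. [not_not →] (~ (~ (~ (~ b))))  →  (~ (~ b));  cost 3 ≤ 3, done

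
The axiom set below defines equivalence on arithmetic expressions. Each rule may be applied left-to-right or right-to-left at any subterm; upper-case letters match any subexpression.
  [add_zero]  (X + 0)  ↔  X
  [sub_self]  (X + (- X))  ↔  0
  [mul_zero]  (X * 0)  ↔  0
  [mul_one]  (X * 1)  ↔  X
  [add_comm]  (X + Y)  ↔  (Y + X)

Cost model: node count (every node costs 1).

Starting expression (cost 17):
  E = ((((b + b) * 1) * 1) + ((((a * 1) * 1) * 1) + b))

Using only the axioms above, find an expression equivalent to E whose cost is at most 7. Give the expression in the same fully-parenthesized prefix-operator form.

1. [mul_one →] (a * 1)  →  a;  E = ((((b + b) * 1) * 1) + (((a * 1) * 1) + b))
2. [mul_one →] ((b + b) * 1)  →  (b + b);  E = (((b + b) * 1) + (((a * 1) * 1) + b))
3. [mul_one →] ((a * 1) * 1)  →  (a * 1);  E = (((b + b) * 1) + ((a * 1) + b))
4. [mul_one →] ((b + b) * 1)  →  (b + b);  E = ((b + b) + ((a * 1) + b))
5. [mul_one →] (a * 1)  →  a;  cost 7 ≤ 7, done

((b + b) + (a + b))   [cost 7]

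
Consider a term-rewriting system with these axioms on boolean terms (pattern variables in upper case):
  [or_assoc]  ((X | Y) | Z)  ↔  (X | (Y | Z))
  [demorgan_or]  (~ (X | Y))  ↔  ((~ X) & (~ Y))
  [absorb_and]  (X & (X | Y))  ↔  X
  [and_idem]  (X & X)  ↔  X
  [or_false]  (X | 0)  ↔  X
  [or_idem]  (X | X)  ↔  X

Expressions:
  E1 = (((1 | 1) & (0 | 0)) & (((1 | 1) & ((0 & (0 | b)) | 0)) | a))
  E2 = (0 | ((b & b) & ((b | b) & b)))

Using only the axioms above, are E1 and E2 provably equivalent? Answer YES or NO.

All listed rules preserve value, hence provable equivalence implies equal values everywhere; look for a separating assignment.
a=0, b=1 gives E1 ↦ 0, E2 ↦ 1; values differ ⇒ not provably equivalent.

NO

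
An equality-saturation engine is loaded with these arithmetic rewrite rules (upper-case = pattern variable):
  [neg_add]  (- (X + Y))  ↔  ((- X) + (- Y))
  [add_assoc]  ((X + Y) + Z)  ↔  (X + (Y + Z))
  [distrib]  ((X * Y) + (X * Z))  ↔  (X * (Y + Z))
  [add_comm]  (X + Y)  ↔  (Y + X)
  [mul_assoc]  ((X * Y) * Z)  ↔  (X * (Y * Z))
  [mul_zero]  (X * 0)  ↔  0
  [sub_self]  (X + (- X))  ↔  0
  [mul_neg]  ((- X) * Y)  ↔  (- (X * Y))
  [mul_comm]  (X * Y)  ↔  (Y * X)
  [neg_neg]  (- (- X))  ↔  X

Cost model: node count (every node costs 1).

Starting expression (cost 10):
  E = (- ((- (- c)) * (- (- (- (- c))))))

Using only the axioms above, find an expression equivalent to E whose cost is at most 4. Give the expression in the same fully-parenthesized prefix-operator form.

1. [neg_neg →] (- (- (- (- c))))  →  (- (- c));  E = (- ((- (- c)) * (- (- c))))
2. [neg_neg →] (- (- c))  →  c;  E = (- (c * (- (- c))))
3. [neg_neg →] (- (- c))  →  c;  cost 4 ≤ 4, done

(- (c * c))   [cost 4]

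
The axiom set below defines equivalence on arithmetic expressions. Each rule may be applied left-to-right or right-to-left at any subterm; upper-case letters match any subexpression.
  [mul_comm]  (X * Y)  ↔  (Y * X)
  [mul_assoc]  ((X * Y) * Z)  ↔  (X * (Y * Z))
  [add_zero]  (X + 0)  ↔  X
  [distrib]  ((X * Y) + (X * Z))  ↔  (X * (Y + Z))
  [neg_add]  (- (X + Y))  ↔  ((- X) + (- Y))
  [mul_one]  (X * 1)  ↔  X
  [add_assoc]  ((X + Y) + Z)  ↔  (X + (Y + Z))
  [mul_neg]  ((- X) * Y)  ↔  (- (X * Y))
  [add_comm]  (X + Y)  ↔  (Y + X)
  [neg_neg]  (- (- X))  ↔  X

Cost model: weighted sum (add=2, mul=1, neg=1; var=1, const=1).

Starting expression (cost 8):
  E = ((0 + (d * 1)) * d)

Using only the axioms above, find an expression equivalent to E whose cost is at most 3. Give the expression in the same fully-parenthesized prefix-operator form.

step 1: add_comm (→) rewrites (0 + (d * 1)) into ((d * 1) + 0), now (((d * 1) + 0) * d)
step 2: mul_one (→) rewrites (d * 1) into d, now ((d + 0) * d)
step 3: add_zero (→) rewrites (d + 0) into d, reaching cost 3 (bound 3)

(d * d)   [cost 3]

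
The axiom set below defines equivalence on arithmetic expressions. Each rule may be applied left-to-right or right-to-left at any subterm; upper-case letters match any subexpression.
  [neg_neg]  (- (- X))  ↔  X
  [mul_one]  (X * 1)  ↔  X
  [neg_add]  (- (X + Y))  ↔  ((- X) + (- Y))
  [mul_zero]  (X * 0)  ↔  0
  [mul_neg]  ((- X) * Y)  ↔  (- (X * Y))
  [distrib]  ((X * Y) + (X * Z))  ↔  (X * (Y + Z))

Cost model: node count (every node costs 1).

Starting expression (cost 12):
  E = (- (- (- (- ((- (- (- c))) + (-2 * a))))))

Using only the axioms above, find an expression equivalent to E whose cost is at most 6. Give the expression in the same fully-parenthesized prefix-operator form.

((- c) + (-2 * a))   [cost 6]

step 1: neg_neg (→) rewrites (- (- (- ((- (- (- c))) + (-2 * a))))) into (- ((- (- (- c))) + (-2 * a))), now (- (- ((- (- (- c))) + (-2 * a))))
step 2: neg_neg (→) rewrites (- (- c)) into c, now (- (- ((- c) + (-2 * a))))
step 3: neg_neg (→) rewrites (- (- ((- c) + (-2 * a)))) into ((- c) + (-2 * a)), reaching cost 6 (bound 6)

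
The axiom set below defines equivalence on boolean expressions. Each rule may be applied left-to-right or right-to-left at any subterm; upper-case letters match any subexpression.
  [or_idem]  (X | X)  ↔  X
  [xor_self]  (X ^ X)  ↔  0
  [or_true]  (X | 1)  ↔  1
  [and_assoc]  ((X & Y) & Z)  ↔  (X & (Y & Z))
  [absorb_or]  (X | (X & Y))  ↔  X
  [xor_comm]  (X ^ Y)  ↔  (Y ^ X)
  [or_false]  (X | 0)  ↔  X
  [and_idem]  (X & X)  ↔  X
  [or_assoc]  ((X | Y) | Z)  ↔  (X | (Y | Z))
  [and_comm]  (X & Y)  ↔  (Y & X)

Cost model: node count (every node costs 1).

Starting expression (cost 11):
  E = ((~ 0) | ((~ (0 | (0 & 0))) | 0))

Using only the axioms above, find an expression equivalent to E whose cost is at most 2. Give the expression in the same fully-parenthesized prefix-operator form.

(~ 0)   [cost 2]

1. [absorb_or →] (0 | (0 & 0))  →  0;  E = ((~ 0) | ((~ 0) | 0))
2. [or_false →] ((~ 0) | 0)  →  (~ 0);  E = ((~ 0) | (~ 0))
3. [or_idem →] ((~ 0) | (~ 0))  →  (~ 0);  cost 2 ≤ 2, done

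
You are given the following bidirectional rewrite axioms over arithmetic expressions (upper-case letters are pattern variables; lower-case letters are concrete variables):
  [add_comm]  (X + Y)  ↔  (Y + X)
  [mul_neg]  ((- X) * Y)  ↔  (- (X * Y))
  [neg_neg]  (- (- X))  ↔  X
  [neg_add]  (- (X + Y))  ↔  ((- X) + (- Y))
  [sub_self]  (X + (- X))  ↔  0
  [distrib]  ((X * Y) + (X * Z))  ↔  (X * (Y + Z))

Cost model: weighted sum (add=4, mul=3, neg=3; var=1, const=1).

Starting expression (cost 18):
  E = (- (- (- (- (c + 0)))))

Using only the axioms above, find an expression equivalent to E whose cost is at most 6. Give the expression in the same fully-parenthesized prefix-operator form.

(1) (- (- (- (c + 0))))  =[neg_neg →]=  (- (c + 0))    ⊢ (- (- (c + 0)))
(2) (- (- (c + 0)))  =[neg_neg →]=  (c + 0)    ⊢ cost 6, within 6

(c + 0)   [cost 6]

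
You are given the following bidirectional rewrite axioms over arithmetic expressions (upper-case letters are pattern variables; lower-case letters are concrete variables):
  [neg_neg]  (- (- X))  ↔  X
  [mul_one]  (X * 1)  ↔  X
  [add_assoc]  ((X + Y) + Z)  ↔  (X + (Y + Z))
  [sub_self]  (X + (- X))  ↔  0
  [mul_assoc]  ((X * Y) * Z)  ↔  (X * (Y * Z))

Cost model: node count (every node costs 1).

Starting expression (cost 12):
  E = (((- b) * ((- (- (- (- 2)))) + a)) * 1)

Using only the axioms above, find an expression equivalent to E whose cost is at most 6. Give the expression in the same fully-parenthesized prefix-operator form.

(1) (- (- 2))  =[neg_neg →]=  2    ⊢ (((- b) * ((- (- 2)) + a)) * 1)
(2) (((- b) * ((- (- 2)) + a)) * 1)  =[mul_one →]=  ((- b) * ((- (- 2)) + a))
(3) (- (- 2))  =[neg_neg →]=  2    ⊢ cost 6, within 6

((- b) * (2 + a))   [cost 6]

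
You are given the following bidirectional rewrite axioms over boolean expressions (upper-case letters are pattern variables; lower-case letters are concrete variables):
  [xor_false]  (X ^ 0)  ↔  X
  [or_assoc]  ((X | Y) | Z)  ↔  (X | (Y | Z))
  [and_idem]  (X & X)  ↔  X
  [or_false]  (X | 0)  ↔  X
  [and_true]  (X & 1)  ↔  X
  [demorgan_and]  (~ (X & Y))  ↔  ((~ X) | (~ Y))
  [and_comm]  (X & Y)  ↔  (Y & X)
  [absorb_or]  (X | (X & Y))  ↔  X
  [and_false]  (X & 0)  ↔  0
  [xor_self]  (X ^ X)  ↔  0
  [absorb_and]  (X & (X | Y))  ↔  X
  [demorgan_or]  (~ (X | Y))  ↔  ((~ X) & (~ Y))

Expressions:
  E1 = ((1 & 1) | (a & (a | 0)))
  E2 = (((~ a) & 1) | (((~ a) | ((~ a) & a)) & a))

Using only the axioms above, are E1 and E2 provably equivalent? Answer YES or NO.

All listed rules preserve value, hence provable equivalence implies equal values everywhere; look for a separating assignment.
a=1 gives E1 ↦ 1, E2 ↦ 0; values differ ⇒ not provably equivalent.

NO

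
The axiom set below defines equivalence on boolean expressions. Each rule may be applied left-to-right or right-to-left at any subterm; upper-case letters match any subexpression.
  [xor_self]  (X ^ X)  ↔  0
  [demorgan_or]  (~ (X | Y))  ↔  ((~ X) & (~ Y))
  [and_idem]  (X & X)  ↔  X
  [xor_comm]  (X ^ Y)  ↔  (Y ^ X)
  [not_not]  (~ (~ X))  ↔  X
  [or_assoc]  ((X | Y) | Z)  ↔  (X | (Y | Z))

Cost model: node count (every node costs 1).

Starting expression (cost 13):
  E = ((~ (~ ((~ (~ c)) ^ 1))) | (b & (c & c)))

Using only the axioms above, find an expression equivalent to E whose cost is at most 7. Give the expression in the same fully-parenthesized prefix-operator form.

((c ^ 1) | (b & c))   [cost 7]

step 1: and_idem (→) rewrites (c & c) into c, now ((~ (~ ((~ (~ c)) ^ 1))) | (b & c))
step 2: not_not (→) rewrites (~ (~ c)) into c, now ((~ (~ (c ^ 1))) | (b & c))
step 3: not_not (→) rewrites (~ (~ (c ^ 1))) into (c ^ 1), reaching cost 7 (bound 7)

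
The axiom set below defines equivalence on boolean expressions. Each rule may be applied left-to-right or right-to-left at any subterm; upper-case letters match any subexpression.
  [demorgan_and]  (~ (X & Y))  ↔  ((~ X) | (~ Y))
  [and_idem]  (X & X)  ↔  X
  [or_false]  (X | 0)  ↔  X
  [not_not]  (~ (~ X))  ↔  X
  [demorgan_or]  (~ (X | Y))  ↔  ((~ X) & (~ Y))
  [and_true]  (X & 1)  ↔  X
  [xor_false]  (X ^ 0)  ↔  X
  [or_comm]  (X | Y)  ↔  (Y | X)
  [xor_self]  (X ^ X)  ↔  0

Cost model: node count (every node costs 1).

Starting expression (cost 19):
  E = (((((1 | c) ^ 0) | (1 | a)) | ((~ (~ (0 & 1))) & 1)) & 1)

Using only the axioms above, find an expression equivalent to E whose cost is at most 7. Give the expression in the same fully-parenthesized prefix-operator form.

step 1: and_true (→) rewrites (0 & 1) into 0, now (((((1 | c) ^ 0) | (1 | a)) | ((~ (~ 0)) & 1)) & 1)
step 2: xor_false (→) rewrites ((1 | c) ^ 0) into (1 | c), now ((((1 | c) | (1 | a)) | ((~ (~ 0)) & 1)) & 1)
step 3: and_true (→) rewrites ((~ (~ 0)) & 1) into (~ (~ 0)), now ((((1 | c) | (1 | a)) | (~ (~ 0))) & 1)
step 4: and_true (→) rewrites ((((1 | c) | (1 | a)) | (~ (~ 0))) & 1) into (((1 | c) | (1 | a)) | (~ (~ 0)))
step 5: not_not (→) rewrites (~ (~ 0)) into 0, now (((1 | c) | (1 | a)) | 0)
step 6: or_false (→) rewrites (((1 | c) | (1 | a)) | 0) into ((1 | c) | (1 | a)), reaching cost 7 (bound 7)

((1 | c) | (1 | a))   [cost 7]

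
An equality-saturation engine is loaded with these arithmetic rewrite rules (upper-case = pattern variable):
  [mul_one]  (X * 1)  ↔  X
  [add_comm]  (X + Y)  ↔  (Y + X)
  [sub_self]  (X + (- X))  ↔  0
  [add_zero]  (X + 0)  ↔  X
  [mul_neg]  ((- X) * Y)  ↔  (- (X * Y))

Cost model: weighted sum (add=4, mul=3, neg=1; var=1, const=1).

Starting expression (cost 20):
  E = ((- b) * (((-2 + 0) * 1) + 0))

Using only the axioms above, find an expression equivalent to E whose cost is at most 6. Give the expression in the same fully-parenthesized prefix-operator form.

((- b) * -2)   [cost 6]

1. [mul_one →] ((-2 + 0) * 1)  →  (-2 + 0);  E = ((- b) * ((-2 + 0) + 0))
2. [add_zero →] (-2 + 0)  →  -2;  E = ((- b) * (-2 + 0))
3. [add_zero →] (-2 + 0)  →  -2;  cost 6 ≤ 6, done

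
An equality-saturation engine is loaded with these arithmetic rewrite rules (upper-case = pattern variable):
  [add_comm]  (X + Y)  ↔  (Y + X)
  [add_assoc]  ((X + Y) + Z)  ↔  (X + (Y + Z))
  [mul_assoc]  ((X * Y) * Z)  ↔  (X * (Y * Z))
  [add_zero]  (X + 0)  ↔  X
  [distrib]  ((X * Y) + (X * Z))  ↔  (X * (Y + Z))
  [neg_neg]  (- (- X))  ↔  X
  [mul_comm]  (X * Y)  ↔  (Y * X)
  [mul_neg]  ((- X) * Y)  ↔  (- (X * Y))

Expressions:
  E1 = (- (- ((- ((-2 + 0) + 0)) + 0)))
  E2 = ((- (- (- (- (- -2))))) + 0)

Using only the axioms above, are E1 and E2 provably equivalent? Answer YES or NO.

1. [add_zero →] ((- ((-2 + 0) + 0)) + 0)  →  (- ((-2 + 0) + 0));  E1 = (- (- (- ((-2 + 0) + 0))))
2. [add_zero →] (-2 + 0)  →  -2;  E1 = (- (- (- (-2 + 0))))
3. [neg_neg →] (- (- (- (-2 + 0))))  →  (- (-2 + 0))
4. [add_zero →] (-2 + 0)  →  -2;  E1 = (- -2)
5. [neg_neg ←] -2  →  (- (- -2));  E1 = (- (- (- -2)))
6. [neg_neg ←] (- (- -2))  →  (- (- (- (- -2))));  E1 = (- (- (- (- (- -2)))))
7. [add_zero ←] (- (- (- (- (- -2)))))  →  ((- (- (- (- (- -2))))) + 0);  this is E2

YES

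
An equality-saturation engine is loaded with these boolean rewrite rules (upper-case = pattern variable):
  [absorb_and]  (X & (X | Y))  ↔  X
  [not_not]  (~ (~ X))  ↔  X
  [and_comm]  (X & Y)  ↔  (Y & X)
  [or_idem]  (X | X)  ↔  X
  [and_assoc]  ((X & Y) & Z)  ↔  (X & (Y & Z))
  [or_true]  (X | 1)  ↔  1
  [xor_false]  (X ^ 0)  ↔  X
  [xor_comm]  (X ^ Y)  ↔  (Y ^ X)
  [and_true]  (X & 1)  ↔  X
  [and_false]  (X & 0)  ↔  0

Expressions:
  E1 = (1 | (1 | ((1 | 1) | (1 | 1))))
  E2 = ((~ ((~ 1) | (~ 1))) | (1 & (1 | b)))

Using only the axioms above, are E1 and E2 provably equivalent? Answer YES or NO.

1. [or_idem →] ((1 | 1) | (1 | 1))  →  (1 | 1);  E1 = (1 | (1 | (1 | 1)))
2. [or_idem →] (1 | 1)  →  1;  E1 = (1 | (1 | 1))
3. [or_idem →] (1 | 1)  →  1;  E1 = (1 | 1)
4. [not_not ←] 1  →  (~ (~ 1));  E1 = ((~ (~ 1)) | 1)
5. [or_idem ←] (~ 1)  →  ((~ 1) | (~ 1));  E1 = ((~ ((~ 1) | (~ 1))) | 1)
6. [absorb_and ←] 1  →  (1 & (1 | b));  this is E2

YES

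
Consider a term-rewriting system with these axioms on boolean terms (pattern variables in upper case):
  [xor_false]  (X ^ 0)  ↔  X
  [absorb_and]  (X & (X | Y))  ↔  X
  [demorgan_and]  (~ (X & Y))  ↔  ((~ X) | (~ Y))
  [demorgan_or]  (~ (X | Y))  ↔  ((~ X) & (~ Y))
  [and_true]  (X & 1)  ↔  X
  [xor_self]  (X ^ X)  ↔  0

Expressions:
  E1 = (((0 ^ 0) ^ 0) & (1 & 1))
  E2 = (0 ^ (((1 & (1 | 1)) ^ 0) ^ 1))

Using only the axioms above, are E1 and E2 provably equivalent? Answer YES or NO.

YES

1. [and_true →] (1 & 1)  →  1;  E1 = (((0 ^ 0) ^ 0) & 1)
2. [and_true →] (((0 ^ 0) ^ 0) & 1)  →  ((0 ^ 0) ^ 0)
3. [xor_false →] (0 ^ 0)  →  0;  E1 = (0 ^ 0)
4. [xor_self ←] 0  →  (1 ^ 1);  E1 = (0 ^ (1 ^ 1))
5. [xor_false ←] 1  →  (1 ^ 0);  E1 = (0 ^ ((1 ^ 0) ^ 1))
6. [absorb_and ←] 1  →  (1 & (1 | 1));  this is E2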